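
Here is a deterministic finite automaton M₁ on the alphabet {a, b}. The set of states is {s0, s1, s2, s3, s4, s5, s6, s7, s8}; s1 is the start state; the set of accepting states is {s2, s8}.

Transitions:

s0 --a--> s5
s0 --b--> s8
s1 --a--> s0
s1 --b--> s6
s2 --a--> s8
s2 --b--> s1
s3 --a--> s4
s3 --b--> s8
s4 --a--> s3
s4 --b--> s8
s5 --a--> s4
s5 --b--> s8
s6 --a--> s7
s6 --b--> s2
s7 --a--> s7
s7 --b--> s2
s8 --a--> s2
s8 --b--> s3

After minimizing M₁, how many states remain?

5

Start with accepting vs non-accepting: {s2,s8} | {s0,s1,s3,s4,s5,s6,s7}.
Split {s0,s1,s3,s4,s5,s6,s7} by δ(·,b) → {s0,s3,s4,s5,s6,s7} and {s1}.
On input b, block {s2,s8} splits into {s2} and {s8}.
On input b, block {s0,s3,s4,s5,s6,s7} splits into {s0,s3,s4,s5} and {s6,s7}.
The partition is now stable with 5 blocks: {s2} | {s0,s3,s4,s5} | {s1} | {s8} | {s6,s7}.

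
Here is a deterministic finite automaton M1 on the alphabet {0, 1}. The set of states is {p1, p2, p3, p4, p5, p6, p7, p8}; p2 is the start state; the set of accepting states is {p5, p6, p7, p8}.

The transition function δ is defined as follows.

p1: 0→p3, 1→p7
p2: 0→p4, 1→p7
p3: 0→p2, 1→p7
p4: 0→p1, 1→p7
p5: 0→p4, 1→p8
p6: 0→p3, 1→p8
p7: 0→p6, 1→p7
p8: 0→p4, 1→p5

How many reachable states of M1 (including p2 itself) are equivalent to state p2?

4

Initial partition by acceptance: {p5,p6,p7,p8} | {p1,p2,p3,p4}.
Refine {p5,p6,p7,p8} on symbol 0: members go to different blocks, giving {p5,p6,p8} and {p7}.
The partition is now stable with 3 blocks: {p5,p6,p8} | {p1,p2,p3,p4} | {p7}.
State p2 belongs to the block {p1,p2,p3,p4}, which has 4 states.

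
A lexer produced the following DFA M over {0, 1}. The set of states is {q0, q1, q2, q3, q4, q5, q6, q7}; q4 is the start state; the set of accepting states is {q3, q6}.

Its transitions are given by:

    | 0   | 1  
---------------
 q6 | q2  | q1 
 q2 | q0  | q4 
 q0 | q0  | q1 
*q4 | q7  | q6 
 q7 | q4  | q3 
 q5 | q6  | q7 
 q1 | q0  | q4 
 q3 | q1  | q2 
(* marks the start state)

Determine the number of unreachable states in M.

Starting at q4 and following transitions, the reachable set is {q0, q1, q2, q3, q4, q6, q7}. That leaves q5 unreachable — 1 in total.

1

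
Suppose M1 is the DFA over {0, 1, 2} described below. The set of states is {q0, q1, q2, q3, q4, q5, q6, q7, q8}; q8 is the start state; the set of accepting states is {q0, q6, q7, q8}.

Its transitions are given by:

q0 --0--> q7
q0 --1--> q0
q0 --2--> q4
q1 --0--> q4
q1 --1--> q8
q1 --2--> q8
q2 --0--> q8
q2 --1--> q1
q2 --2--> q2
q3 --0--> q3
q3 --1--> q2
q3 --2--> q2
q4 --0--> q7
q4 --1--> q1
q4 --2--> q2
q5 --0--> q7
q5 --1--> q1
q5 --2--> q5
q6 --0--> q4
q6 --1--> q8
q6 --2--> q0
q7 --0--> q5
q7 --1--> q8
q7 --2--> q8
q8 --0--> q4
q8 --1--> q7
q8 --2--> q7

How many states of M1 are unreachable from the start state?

3

BFS from q8 reaches {q1, q2, q4, q5, q7, q8}; the 3 state(s) q0, q3, q6 are never visited.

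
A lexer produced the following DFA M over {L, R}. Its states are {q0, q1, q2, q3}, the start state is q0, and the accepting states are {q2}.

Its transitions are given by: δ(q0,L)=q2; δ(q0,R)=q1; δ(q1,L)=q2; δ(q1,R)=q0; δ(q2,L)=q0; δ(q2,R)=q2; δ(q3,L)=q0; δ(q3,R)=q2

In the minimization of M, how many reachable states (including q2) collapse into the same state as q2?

First remove the unreachable states {q3}; 3 states remain.
Start with accepting vs non-accepting: {q2} | {q0,q1}.
No further refinement is possible. Final partition (2 blocks): {q2} | {q0,q1}.
The equivalence class containing q2 is {q2}, of size 1.

1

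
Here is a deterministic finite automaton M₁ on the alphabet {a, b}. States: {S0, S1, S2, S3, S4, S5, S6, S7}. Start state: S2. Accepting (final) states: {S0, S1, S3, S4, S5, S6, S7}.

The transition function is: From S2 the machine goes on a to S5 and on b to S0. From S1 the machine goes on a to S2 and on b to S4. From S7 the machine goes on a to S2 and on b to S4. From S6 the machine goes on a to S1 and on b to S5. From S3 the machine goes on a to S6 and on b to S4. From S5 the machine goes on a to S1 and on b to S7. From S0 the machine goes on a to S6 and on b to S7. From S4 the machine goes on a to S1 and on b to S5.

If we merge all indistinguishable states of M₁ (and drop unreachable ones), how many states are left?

5

First remove the unreachable states {S3}; 7 states remain.
P0 = {S0,S1,S4,S5,S6,S7} | {S2}.
On input a, block {S0,S1,S4,S5,S6,S7} splits into {S0,S4,S5,S6} and {S1,S7}.
Refine {S0,S4,S5,S6} on symbol a: members go to different blocks, giving {S4,S5,S6} and {S0}.
Refine {S4,S5,S6} on symbol b: members go to different blocks, giving {S4,S6} and {S5}.
The partition is now stable with 5 blocks: {S4,S6} | {S2} | {S1,S7} | {S0} | {S5}.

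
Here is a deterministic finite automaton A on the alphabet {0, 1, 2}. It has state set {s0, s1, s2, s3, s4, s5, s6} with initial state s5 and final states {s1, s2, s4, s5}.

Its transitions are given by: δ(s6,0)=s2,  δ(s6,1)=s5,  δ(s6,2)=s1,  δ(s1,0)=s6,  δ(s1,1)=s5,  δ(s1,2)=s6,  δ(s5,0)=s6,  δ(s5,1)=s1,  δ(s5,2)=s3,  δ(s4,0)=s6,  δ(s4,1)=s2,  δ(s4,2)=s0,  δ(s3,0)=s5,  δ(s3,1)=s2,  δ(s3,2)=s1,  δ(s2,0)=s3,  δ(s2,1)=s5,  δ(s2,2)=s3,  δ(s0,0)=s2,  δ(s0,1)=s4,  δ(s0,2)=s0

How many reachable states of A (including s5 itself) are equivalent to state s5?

3

First remove the unreachable states {s0,s4}; 5 states remain.
Initial partition by acceptance: {s1,s2,s5} | {s3,s6}.
No further refinement is possible. Final partition (2 blocks): {s1,s2,s5} | {s3,s6}.
State s5 belongs to the block {s1,s2,s5}, which has 3 states.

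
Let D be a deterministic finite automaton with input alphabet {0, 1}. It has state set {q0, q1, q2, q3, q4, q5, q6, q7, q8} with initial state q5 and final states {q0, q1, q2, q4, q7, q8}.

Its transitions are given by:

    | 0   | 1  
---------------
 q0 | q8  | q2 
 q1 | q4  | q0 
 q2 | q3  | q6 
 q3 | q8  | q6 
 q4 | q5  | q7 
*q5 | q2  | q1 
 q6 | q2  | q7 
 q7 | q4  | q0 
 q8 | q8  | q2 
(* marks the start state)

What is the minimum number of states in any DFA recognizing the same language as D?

Start with accepting vs non-accepting: {q0,q1,q2,q4,q7,q8} | {q3,q5,q6}.
On input 0, block {q0,q1,q2,q4,q7,q8} splits into {q0,q1,q7,q8} and {q2,q4}.
Refine {q0,q1,q7,q8} on symbol 0: members go to different blocks, giving {q0,q8} and {q1,q7}.
Split {q3,q5,q6} by δ(·,0) → {q5,q6} and {q3}.
Refine {q2,q4} on symbol 0: members go to different blocks, giving {q2} and {q4}.
The partition is now stable with 6 blocks: {q0,q8} | {q5,q6} | {q2} | {q1,q7} | {q3} | {q4}.

6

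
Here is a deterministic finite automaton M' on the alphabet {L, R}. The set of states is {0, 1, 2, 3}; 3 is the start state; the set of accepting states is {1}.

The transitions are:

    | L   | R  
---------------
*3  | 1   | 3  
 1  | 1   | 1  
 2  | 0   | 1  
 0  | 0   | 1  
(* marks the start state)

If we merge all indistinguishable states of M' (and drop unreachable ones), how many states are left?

2

States {0,2} cannot be reached from the start state, so discard them.
P0 = {1} | {3}.
The partition is now stable with 2 blocks: {1} | {3}.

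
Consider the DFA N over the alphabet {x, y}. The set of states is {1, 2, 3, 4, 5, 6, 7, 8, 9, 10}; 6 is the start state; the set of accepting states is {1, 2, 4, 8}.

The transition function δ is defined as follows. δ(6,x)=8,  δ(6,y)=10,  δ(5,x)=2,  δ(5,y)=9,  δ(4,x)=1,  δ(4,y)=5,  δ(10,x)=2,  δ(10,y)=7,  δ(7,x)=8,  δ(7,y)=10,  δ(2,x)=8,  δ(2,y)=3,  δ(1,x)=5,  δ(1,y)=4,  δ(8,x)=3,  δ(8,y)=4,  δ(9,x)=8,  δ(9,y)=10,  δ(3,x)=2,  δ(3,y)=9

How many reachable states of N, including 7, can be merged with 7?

3

P0 = {1,2,4,8} | {3,5,6,7,9,10}.
Refine {1,2,4,8} on symbol x: members go to different blocks, giving {1,8} and {2,4}.
Refine {3,5,6,7,9,10} on symbol x: members go to different blocks, giving {3,5,10} and {6,7,9}.
No further refinement is possible. Final partition (4 blocks): {1,8} | {3,5,10} | {2,4} | {6,7,9}.
State 7 belongs to the block {6,7,9}, which has 3 states.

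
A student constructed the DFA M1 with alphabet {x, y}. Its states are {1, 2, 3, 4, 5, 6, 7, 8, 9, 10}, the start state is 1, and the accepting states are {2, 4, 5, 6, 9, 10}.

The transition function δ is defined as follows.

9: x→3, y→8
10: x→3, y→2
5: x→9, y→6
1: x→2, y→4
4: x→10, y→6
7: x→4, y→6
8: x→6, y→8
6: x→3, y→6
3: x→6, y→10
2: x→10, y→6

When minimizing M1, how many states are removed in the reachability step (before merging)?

BFS from 1 reaches {1, 2, 3, 4, 6, 10}; the 4 state(s) 5, 7, 8, 9 are never visited.

4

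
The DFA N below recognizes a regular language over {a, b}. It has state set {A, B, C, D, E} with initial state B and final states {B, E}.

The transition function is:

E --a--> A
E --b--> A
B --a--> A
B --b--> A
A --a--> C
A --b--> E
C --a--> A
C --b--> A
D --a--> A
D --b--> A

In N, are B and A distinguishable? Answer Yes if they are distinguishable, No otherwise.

First remove the unreachable states {D}; 4 states remain.
Initial partition by acceptance: {B,E} | {A,C}.
Refine {A,C} on symbol b: members go to different blocks, giving {A} and {C}.
No further refinement is possible. Final partition (3 blocks): {B,E} | {A} | {C}.
B and A end up in different blocks, so they are distinguishable. For instance, the string 'ε' is accepted from only B.

Yes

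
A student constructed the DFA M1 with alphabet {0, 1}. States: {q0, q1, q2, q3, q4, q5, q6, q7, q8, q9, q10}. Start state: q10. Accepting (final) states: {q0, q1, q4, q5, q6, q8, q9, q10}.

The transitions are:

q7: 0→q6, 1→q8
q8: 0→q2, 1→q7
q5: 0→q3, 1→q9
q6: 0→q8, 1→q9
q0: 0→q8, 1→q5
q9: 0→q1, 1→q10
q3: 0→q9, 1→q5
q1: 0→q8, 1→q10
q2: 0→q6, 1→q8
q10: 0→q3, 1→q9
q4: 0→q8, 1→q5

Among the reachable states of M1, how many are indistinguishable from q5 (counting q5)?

2

Reachable states from the start: {q1,q2,q3,q5,q6,q7,q8,q9,q10}. Unreachable: {q0,q4} — drop them.
Initial partition by acceptance: {q1,q5,q6,q8,q9,q10} | {q2,q3,q7}.
Split {q1,q5,q6,q8,q9,q10} by δ(·,0) → {q1,q6,q9} and {q5,q8,q10}.
Split {q1,q6,q9} by δ(·,0) → {q1,q6} and {q9}.
On input 1, block {q1,q6} splits into {q1} and {q6}.
On input 0, block {q2,q3,q7} splits into {q2,q7} and {q3}.
On input 0, block {q5,q8,q10} splits into {q5,q10} and {q8}.
No further refinement is possible. Final partition (7 blocks): {q1} | {q2,q7} | {q5,q10} | {q9} | {q6} | {q3} | {q8}.
The equivalence class containing q5 is {q5,q10}, of size 2.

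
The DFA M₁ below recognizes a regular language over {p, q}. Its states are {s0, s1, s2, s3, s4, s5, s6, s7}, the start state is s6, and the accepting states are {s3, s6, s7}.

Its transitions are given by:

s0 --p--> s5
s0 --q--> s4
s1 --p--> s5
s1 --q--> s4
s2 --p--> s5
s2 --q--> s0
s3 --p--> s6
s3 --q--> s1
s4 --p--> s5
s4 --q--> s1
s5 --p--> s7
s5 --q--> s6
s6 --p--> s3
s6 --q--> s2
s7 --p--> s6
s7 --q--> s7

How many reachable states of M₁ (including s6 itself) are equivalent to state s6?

2

Every state is reachable, so we keep all 8.
Initial partition by acceptance: {s3,s6,s7} | {s0,s1,s2,s4,s5}.
Refine {s3,s6,s7} on symbol q: members go to different blocks, giving {s3,s6} and {s7}.
Refine {s0,s1,s2,s4,s5} on symbol p: members go to different blocks, giving {s0,s1,s2,s4} and {s5}.
Stable partition: {s3,s6} | {s0,s1,s2,s4} | {s7} | {s5} — 4 equivalence classes.
The equivalence class containing s6 is {s3,s6}, of size 2.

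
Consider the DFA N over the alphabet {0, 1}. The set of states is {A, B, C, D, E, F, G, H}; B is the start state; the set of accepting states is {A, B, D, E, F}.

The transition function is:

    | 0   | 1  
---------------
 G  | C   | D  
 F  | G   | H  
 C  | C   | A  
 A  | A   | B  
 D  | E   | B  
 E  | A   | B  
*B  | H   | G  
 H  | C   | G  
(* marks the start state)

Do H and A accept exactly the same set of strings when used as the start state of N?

Reachable states from the start: {A,B,C,D,E,G,H}. Unreachable: {F} — drop them.
P0 = {A,B,D,E} | {C,G,H}.
Split {A,B,D,E} by δ(·,0) → {A,D,E} and {B}.
Refine {C,G,H} on symbol 1: members go to different blocks, giving {C,G} and {H}.
The partition is now stable with 4 blocks: {A,D,E} | {C,G} | {B} | {H}.
H and A end up in different blocks, so they are distinguishable. For instance, the string 'ε' is accepted from only A.

No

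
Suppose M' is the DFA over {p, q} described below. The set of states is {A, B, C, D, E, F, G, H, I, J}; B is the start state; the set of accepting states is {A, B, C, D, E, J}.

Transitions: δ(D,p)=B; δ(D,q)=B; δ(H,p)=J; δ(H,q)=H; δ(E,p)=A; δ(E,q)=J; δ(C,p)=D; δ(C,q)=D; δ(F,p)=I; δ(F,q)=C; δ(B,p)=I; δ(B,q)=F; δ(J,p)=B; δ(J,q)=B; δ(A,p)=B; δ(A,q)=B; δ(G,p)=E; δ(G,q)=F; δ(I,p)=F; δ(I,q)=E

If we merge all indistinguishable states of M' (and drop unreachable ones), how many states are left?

Reachable states from the start: {A,B,C,D,E,F,I,J}. Unreachable: {G,H} — drop them.
Initial partition by acceptance: {A,B,C,D,E,J} | {F,I}.
On input p, block {A,B,C,D,E,J} splits into {A,C,D,E,J} and {B}.
Split {A,C,D,E,J} by δ(·,p) → {A,D,J} and {C,E}.
Stable partition: {A,D,J} | {F,I} | {B} | {C,E} — 4 equivalence classes.

4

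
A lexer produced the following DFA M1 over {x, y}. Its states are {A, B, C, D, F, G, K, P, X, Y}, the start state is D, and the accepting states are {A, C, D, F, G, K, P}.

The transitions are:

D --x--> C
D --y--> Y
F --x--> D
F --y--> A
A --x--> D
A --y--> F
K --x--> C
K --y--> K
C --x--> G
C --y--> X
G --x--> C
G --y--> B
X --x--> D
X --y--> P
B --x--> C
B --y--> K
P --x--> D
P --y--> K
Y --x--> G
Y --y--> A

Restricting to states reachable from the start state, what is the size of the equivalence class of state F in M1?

All states are reachable from the start state.
Initial partition by acceptance: {A,C,D,F,G,K,P} | {B,X,Y}.
Refine {A,C,D,F,G,K,P} on symbol y: members go to different blocks, giving {A,F,K,P} and {C,D,G}.
Stable partition: {A,F,K,P} | {B,X,Y} | {C,D,G} — 3 equivalence classes.
State F belongs to the block {A,F,K,P}, which has 4 states.

4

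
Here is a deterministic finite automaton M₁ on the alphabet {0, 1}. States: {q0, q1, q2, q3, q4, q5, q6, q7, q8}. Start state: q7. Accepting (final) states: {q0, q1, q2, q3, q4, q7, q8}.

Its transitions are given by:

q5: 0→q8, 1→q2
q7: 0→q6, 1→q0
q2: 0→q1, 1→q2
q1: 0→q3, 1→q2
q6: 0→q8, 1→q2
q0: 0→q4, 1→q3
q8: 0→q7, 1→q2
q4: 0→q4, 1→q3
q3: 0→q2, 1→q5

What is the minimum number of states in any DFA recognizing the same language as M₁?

7

Initial partition by acceptance: {q0,q1,q2,q3,q4,q7,q8} | {q5,q6}.
On input 0, block {q0,q1,q2,q3,q4,q7,q8} splits into {q0,q1,q2,q3,q4,q8} and {q7}.
Split {q0,q1,q2,q3,q4,q8} by δ(·,0) → {q0,q1,q2,q3,q4} and {q8}.
On input 1, block {q0,q1,q2,q3,q4} splits into {q0,q1,q2,q4} and {q3}.
Refine {q0,q1,q2,q4} on symbol 0: members go to different blocks, giving {q0,q2,q4} and {q1}.
Split {q0,q2,q4} by δ(·,0) → {q0,q4} and {q2}.
No further refinement is possible. Final partition (7 blocks): {q0,q4} | {q5,q6} | {q7} | {q8} | {q3} | {q1} | {q2}.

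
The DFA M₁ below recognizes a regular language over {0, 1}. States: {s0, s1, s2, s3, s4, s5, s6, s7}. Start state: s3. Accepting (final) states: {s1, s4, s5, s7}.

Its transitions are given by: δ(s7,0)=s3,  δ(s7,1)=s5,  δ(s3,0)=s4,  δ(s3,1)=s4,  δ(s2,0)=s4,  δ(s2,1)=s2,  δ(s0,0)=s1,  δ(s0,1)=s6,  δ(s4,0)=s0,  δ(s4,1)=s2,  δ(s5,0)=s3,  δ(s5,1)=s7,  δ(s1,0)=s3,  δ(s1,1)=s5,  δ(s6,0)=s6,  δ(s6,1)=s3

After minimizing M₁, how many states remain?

6

P0 = {s1,s4,s5,s7} | {s0,s2,s3,s6}.
On input 1, block {s1,s4,s5,s7} splits into {s1,s5,s7} and {s4}.
Split {s0,s2,s3,s6} by δ(·,0) → {s2,s3} and {s0} and {s6}.
Refine {s2,s3} on symbol 1: members go to different blocks, giving {s2} and {s3}.
No further refinement is possible. Final partition (6 blocks): {s1,s5,s7} | {s2} | {s4} | {s0} | {s6} | {s3}.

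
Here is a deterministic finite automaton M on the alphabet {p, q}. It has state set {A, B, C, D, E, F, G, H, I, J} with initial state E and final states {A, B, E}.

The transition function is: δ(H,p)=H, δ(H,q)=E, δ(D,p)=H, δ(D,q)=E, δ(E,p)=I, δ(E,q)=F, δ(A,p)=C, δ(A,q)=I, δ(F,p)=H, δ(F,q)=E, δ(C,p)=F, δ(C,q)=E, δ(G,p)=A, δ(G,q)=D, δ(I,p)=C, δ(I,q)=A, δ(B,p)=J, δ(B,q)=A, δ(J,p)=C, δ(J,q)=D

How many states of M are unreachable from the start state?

No path from E leads to B, D, G, J; the other 6 states are all reachable.

4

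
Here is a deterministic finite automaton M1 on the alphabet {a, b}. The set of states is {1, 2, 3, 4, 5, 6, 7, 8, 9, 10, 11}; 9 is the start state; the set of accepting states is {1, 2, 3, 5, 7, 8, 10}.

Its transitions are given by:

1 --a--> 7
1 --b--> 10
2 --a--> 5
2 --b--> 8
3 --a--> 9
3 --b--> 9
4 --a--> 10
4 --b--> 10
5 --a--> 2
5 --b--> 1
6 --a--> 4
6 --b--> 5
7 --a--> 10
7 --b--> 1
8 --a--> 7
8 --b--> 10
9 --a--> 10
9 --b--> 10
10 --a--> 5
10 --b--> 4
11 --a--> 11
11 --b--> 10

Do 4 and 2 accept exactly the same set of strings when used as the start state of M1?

Reachable states from the start: {1,2,4,5,7,8,9,10}. Unreachable: {3,6,11} — drop them.
Start with accepting vs non-accepting: {1,2,5,7,8,10} | {4,9}.
Split {1,2,5,7,8,10} by δ(·,b) → {1,2,5,7,8} and {10}.
Split {1,2,5,7,8} by δ(·,a) → {1,2,5,8} and {7}.
Refine {1,2,5,8} on symbol a: members go to different blocks, giving {1,8} and {2,5}.
No further refinement is possible. Final partition (5 blocks): {1,8} | {4,9} | {10} | {7} | {2,5}.
4 and 2 end up in different blocks, so they are distinguishable. For instance, the string 'ε' is accepted from only 2.

No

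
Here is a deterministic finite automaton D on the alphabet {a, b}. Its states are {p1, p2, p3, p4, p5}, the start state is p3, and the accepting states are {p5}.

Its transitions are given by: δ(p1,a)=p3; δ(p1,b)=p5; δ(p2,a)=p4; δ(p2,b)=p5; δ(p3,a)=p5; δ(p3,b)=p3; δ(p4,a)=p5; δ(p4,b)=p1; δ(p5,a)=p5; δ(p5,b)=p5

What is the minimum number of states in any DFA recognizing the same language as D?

Reachable states from the start: {p3,p5}. Unreachable: {p1,p2,p4} — drop them.
Initial partition by acceptance: {p5} | {p3}.
No further refinement is possible. Final partition (2 blocks): {p5} | {p3}.

2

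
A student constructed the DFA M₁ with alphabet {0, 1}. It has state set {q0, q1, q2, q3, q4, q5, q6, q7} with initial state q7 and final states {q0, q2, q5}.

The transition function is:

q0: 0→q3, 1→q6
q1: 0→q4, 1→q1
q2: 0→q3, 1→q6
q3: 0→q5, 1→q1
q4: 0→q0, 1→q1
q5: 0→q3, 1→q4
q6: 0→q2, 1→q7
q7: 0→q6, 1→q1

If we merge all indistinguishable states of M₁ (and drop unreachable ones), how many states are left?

3

Every state is reachable, so we keep all 8.
P0 = {q0,q2,q5} | {q1,q3,q4,q6,q7}.
On input 0, block {q1,q3,q4,q6,q7} splits into {q3,q4,q6} and {q1,q7}.
No further refinement is possible. Final partition (3 blocks): {q0,q2,q5} | {q3,q4,q6} | {q1,q7}.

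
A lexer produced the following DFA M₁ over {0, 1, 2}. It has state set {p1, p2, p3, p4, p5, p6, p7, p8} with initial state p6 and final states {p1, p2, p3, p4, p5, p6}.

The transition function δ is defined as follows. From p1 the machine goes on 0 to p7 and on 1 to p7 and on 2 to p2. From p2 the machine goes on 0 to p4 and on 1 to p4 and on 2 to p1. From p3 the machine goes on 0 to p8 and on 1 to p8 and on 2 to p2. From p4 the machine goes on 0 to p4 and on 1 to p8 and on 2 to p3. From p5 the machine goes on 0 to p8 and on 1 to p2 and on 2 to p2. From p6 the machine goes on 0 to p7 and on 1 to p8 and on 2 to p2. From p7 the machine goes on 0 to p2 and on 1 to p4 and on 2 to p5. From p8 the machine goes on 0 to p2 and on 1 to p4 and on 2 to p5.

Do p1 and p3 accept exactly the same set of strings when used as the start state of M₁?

Yes

Every state is reachable, so we keep all 8.
Start with accepting vs non-accepting: {p1,p2,p3,p4,p5,p6} | {p7,p8}.
On input 0, block {p1,p2,p3,p4,p5,p6} splits into {p1,p3,p5,p6} and {p2,p4}.
Split {p1,p3,p5,p6} by δ(·,1) → {p1,p3,p6} and {p5}.
On input 1, block {p2,p4} splits into {p2} and {p4}.
No further refinement is possible. Final partition (5 blocks): {p1,p3,p6} | {p7,p8} | {p2} | {p5} | {p4}.
p1 and p3 lie in the same block of the stable partition, so they are equivalent — no string distinguishes them.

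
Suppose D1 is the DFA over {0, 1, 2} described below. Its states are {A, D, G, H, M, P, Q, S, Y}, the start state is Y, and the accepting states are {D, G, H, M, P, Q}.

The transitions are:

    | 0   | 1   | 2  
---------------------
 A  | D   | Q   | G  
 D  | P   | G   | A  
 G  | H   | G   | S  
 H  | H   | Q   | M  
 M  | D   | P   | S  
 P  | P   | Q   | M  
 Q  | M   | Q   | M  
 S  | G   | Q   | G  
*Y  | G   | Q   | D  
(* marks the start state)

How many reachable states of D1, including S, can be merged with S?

Initial partition by acceptance: {D,G,H,M,P,Q} | {A,S,Y}.
On input 2, block {D,G,H,M,P,Q} splits into {H,P,Q} and {D,G,M}.
Refine {H,P,Q} on symbol 0: members go to different blocks, giving {H,P} and {Q}.
Refine {D,G,M} on symbol 0: members go to different blocks, giving {D,G} and {M}.
The partition is now stable with 5 blocks: {H,P} | {A,S,Y} | {D,G} | {Q} | {M}.
State S belongs to the block {A,S,Y}, which has 3 states.

3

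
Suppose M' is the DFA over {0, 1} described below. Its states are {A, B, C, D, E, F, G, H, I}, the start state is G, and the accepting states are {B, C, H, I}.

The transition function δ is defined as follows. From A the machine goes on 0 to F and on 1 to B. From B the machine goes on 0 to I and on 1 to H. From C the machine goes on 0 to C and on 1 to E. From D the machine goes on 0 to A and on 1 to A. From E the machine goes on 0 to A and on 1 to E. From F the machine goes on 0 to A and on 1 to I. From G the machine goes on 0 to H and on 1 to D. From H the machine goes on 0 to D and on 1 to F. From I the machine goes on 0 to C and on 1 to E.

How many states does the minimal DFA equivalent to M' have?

Start with accepting vs non-accepting: {B,C,H,I} | {A,D,E,F,G}.
Refine {B,C,H,I} on symbol 0: members go to different blocks, giving {B,C,I} and {H}.
Split {B,C,I} by δ(·,1) → {C,I} and {B}.
Split {A,D,E,F,G} by δ(·,0) → {A,D,E,F} and {G}.
Refine {A,D,E,F} on symbol 1: members go to different blocks, giving {D,E} and {A} and {F}.
On input 1, block {D,E} splits into {D} and {E}.
The partition is now stable with 8 blocks: {C,I} | {D} | {H} | {B} | {G} | {A} | {F} | {E}.

8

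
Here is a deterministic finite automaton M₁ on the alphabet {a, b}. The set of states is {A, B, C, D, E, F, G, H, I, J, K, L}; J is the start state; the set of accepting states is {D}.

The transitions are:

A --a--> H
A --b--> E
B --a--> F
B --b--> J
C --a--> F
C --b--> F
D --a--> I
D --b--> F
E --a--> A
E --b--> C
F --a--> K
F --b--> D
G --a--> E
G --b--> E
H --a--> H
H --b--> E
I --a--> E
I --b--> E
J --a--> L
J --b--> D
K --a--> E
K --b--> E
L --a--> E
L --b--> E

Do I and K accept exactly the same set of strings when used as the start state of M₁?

States {B,G} cannot be reached from the start state, so discard them.
Initial partition by acceptance: {D} | {A,C,E,F,H,I,J,K,L}.
Refine {A,C,E,F,H,I,J,K,L} on symbol b: members go to different blocks, giving {A,C,E,H,I,K,L} and {F,J}.
Refine {A,C,E,H,I,K,L} on symbol a: members go to different blocks, giving {A,E,H,I,K,L} and {C}.
Refine {A,E,H,I,K,L} on symbol b: members go to different blocks, giving {A,H,I,K,L} and {E}.
Split {A,H,I,K,L} by δ(·,a) → {I,K,L} and {A,H}.
No further refinement is possible. Final partition (6 blocks): {D} | {I,K,L} | {F,J} | {C} | {E} | {A,H}.
I and K lie in the same block of the stable partition, so they are equivalent — no string distinguishes them.

Yes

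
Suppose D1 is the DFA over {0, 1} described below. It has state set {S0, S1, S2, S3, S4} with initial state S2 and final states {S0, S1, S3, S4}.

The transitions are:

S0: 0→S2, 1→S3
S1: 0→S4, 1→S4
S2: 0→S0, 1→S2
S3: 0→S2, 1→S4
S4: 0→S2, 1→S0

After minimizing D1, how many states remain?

2

First remove the unreachable states {S1}; 4 states remain.
Initial partition by acceptance: {S0,S3,S4} | {S2}.
Stable partition: {S0,S3,S4} | {S2} — 2 equivalence classes.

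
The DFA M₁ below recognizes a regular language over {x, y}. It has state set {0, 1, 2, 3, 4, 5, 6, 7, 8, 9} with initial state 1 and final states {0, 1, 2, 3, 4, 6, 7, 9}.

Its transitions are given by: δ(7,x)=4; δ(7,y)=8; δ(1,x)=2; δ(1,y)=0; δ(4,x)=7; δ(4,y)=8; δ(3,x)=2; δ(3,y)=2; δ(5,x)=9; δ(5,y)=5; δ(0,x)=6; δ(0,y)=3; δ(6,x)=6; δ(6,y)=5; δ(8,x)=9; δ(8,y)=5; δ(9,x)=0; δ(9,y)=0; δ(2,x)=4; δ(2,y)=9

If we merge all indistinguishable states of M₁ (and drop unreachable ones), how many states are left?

P0 = {0,1,2,3,4,6,7,9} | {5,8}.
Refine {0,1,2,3,4,6,7,9} on symbol y: members go to different blocks, giving {0,1,2,3,9} and {4,6,7}.
On input x, block {0,1,2,3,9} splits into {1,3,9} and {0,2}.
No further refinement is possible. Final partition (4 blocks): {1,3,9} | {5,8} | {4,6,7} | {0,2}.

4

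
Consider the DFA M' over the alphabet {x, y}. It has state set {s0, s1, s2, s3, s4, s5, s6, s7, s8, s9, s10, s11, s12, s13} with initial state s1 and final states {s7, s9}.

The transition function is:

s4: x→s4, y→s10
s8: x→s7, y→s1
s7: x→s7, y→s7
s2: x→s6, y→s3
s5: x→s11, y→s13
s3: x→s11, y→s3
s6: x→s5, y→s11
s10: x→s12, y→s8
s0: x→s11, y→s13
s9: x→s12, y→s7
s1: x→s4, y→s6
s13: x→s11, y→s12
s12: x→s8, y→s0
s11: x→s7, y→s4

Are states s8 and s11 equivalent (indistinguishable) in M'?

Yes

Reachable states from the start: {s0,s1,s4,s5,s6,s7,s8,s10,s11,s12,s13}. Unreachable: {s2,s3,s9} — drop them.
P0 = {s7} | {s0,s1,s4,s5,s6,s8,s10,s11,s12,s13}.
Refine {s0,s1,s4,s5,s6,s8,s10,s11,s12,s13} on symbol x: members go to different blocks, giving {s0,s1,s4,s5,s6,s10,s12,s13} and {s8,s11}.
Split {s0,s1,s4,s5,s6,s10,s12,s13} by δ(·,x) → {s0,s5,s12,s13} and {s1,s4,s6,s10}.
Refine {s1,s4,s6,s10} on symbol x: members go to different blocks, giving {s1,s4} and {s6,s10}.
No further refinement is possible. Final partition (5 blocks): {s7} | {s0,s5,s12,s13} | {s8,s11} | {s1,s4} | {s6,s10}.
s8 and s11 lie in the same block of the stable partition, so they are equivalent — no string distinguishes them.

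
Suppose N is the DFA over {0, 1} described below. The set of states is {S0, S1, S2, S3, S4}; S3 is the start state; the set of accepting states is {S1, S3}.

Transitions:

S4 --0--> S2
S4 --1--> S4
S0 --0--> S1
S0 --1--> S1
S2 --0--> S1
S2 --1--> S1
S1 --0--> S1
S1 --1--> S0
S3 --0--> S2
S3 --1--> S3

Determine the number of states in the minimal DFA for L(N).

First remove the unreachable states {S4}; 4 states remain.
Initial partition by acceptance: {S1,S3} | {S0,S2}.
Split {S1,S3} by δ(·,0) → {S1} and {S3}.
No further refinement is possible. Final partition (3 blocks): {S1} | {S0,S2} | {S3}.

3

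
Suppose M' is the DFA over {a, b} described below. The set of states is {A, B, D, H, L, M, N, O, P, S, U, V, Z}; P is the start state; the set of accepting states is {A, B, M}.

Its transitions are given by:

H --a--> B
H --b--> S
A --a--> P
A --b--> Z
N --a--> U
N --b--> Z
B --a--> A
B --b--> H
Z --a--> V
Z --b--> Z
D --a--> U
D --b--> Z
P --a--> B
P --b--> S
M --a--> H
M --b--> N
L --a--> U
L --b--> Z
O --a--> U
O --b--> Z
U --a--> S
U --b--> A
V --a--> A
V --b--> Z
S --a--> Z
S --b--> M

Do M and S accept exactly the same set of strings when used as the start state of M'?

No

States {D,L,O} cannot be reached from the start state, so discard them.
Start with accepting vs non-accepting: {A,B,M} | {H,N,P,S,U,V,Z}.
On input a, block {A,B,M} splits into {A,M} and {B}.
On input a, block {H,N,P,S,U,V,Z} splits into {N,S,U,Z} and {H,P} and {V}.
On input a, block {N,S,U,Z} splits into {N,S,U} and {Z}.
On input b, block {A,M} splits into {A} and {M}.
Refine {N,S,U} on symbol a: members go to different blocks, giving {N,U} and {S}.
Refine {N,U} on symbol a: members go to different blocks, giving {N} and {U}.
No further refinement is possible. Final partition (9 blocks): {A} | {N} | {B} | {H,P} | {V} | {Z} | {M} | {S} | {U}.
M and S end up in different blocks, so they are distinguishable. For instance, the string 'ε' is accepted from only M.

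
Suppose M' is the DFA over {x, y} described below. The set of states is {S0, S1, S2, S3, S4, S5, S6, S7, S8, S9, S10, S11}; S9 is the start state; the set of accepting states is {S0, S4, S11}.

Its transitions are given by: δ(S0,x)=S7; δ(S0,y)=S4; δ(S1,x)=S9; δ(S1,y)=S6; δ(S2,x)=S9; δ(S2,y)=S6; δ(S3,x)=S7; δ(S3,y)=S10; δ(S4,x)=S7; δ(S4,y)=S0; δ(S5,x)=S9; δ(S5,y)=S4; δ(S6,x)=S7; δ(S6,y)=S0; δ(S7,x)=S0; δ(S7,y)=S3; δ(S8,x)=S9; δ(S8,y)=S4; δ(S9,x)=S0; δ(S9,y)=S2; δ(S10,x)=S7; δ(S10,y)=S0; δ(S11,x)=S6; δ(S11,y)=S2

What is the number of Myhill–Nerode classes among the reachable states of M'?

4

Reachable states from the start: {S0,S2,S3,S4,S6,S7,S9,S10}. Unreachable: {S1,S5,S8,S11} — drop them.
Initial partition by acceptance: {S0,S4} | {S2,S3,S6,S7,S9,S10}.
Refine {S2,S3,S6,S7,S9,S10} on symbol x: members go to different blocks, giving {S2,S3,S6,S10} and {S7,S9}.
Split {S2,S3,S6,S10} by δ(·,y) → {S2,S3} and {S6,S10}.
Stable partition: {S0,S4} | {S2,S3} | {S7,S9} | {S6,S10} — 4 equivalence classes.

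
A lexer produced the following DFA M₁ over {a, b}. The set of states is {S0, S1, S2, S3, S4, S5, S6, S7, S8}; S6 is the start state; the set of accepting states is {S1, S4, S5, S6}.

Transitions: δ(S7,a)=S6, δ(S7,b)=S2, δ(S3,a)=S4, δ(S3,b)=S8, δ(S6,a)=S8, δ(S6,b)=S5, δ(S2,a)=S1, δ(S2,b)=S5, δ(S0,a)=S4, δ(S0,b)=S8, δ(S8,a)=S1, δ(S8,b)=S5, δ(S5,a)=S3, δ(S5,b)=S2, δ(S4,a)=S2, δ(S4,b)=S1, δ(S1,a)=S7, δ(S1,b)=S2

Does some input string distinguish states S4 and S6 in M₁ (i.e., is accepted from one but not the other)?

Reachable states from the start: {S1,S2,S3,S4,S5,S6,S7,S8}. Unreachable: {S0} — drop them.
Start with accepting vs non-accepting: {S1,S4,S5,S6} | {S2,S3,S7,S8}.
Split {S1,S4,S5,S6} by δ(·,b) → {S1,S5} and {S4,S6}.
Refine {S2,S3,S7,S8} on symbol a: members go to different blocks, giving {S2,S8} and {S3,S7}.
The partition is now stable with 4 blocks: {S1,S5} | {S2,S8} | {S4,S6} | {S3,S7}.
S4 and S6 lie in the same block of the stable partition, so they are equivalent — no string distinguishes them.

No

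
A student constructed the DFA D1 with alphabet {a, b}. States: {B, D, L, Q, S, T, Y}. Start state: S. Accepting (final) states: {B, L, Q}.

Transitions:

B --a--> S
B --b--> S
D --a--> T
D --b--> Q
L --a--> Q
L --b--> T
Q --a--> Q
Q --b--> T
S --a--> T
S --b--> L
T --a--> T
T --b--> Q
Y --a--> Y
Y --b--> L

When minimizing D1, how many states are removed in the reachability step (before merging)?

BFS from S reaches {L, Q, S, T}; the 3 state(s) B, D, Y are never visited.

3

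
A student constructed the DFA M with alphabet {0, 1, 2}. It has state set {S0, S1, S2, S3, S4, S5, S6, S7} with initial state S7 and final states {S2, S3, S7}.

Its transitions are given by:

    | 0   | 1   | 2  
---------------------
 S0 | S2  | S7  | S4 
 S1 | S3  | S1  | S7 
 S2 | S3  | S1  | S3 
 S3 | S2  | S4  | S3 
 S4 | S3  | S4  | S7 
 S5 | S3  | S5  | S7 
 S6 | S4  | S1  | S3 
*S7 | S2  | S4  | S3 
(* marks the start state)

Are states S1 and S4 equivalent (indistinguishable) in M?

Yes

First remove the unreachable states {S0,S5,S6}; 5 states remain.
Start with accepting vs non-accepting: {S2,S3,S7} | {S1,S4}.
Stable partition: {S2,S3,S7} | {S1,S4} — 2 equivalence classes.
S1 and S4 lie in the same block of the stable partition, so they are equivalent — no string distinguishes them.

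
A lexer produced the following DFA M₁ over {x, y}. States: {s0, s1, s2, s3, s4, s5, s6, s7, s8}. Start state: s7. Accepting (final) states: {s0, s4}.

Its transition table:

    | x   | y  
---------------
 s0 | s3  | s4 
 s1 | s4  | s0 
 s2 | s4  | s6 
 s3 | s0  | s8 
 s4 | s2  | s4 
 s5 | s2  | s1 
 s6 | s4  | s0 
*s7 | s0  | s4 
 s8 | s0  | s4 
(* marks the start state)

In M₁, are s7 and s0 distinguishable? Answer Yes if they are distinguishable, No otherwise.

Yes

States {s1,s5} cannot be reached from the start state, so discard them.
Start with accepting vs non-accepting: {s0,s4} | {s2,s3,s6,s7,s8}.
Split {s2,s3,s6,s7,s8} by δ(·,y) → {s6,s7,s8} and {s2,s3}.
The partition is now stable with 3 blocks: {s0,s4} | {s6,s7,s8} | {s2,s3}.
s7 and s0 end up in different blocks, so they are distinguishable. For instance, the string 'ε' is accepted from only s0.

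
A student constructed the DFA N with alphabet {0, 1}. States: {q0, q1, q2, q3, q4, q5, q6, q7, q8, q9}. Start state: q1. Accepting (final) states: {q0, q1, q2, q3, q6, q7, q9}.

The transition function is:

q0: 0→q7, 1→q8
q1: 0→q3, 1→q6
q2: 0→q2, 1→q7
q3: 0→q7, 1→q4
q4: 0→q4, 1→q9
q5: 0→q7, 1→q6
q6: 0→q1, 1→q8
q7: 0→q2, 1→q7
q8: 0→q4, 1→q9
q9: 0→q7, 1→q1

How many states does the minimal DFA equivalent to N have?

Reachable states from the start: {q1,q2,q3,q4,q6,q7,q8,q9}. Unreachable: {q0,q5} — drop them.
Initial partition by acceptance: {q1,q2,q3,q6,q7,q9} | {q4,q8}.
Split {q1,q2,q3,q6,q7,q9} by δ(·,1) → {q1,q2,q7,q9} and {q3,q6}.
On input 0, block {q1,q2,q7,q9} splits into {q2,q7,q9} and {q1}.
Split {q2,q7,q9} by δ(·,1) → {q2,q7} and {q9}.
Split {q3,q6} by δ(·,0) → {q3} and {q6}.
The partition is now stable with 6 blocks: {q2,q7} | {q4,q8} | {q3} | {q1} | {q9} | {q6}.

6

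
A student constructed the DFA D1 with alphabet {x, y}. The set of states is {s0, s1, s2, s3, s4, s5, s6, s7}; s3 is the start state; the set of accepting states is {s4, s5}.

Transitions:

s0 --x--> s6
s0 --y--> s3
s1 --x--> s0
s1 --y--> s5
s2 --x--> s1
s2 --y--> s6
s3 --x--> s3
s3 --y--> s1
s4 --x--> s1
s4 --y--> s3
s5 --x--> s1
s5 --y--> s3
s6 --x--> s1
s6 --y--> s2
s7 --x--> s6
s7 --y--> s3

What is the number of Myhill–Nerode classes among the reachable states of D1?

5

States {s4,s7} cannot be reached from the start state, so discard them.
P0 = {s5} | {s0,s1,s2,s3,s6}.
On input y, block {s0,s1,s2,s3,s6} splits into {s0,s2,s3,s6} and {s1}.
Split {s0,s2,s3,s6} by δ(·,x) → {s0,s3} and {s2,s6}.
Refine {s0,s3} on symbol x: members go to different blocks, giving {s0} and {s3}.
Stable partition: {s5} | {s0} | {s1} | {s2,s6} | {s3} — 5 equivalence classes.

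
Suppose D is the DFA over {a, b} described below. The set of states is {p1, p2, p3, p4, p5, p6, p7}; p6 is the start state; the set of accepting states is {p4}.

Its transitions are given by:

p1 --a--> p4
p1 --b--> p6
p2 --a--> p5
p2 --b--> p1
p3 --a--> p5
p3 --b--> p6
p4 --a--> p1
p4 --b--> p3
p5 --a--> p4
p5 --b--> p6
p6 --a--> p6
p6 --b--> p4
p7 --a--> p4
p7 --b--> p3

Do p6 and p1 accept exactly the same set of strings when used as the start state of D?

Reachable states from the start: {p1,p3,p4,p5,p6}. Unreachable: {p2,p7} — drop them.
Start with accepting vs non-accepting: {p4} | {p1,p3,p5,p6}.
On input a, block {p1,p3,p5,p6} splits into {p1,p5} and {p3,p6}.
On input a, block {p3,p6} splits into {p3} and {p6}.
No further refinement is possible. Final partition (4 blocks): {p4} | {p1,p5} | {p3} | {p6}.
p6 and p1 end up in different blocks, so they are distinguishable. For instance, the string 'a' is accepted from only p1.

No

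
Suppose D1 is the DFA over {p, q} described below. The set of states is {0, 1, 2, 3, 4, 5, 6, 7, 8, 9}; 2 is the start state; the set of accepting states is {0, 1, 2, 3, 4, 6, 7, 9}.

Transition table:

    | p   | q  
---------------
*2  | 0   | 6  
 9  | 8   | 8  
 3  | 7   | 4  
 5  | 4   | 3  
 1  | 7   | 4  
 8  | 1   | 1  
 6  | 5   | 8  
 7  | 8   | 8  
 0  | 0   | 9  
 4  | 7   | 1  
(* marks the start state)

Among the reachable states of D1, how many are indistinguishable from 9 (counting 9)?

All states are reachable from the start state.
Initial partition by acceptance: {0,1,2,3,4,6,7,9} | {5,8}.
Refine {0,1,2,3,4,6,7,9} on symbol p: members go to different blocks, giving {0,1,2,3,4} and {6,7,9}.
On input p, block {0,1,2,3,4} splits into {1,3,4} and {0,2}.
Stable partition: {1,3,4} | {5,8} | {6,7,9} | {0,2} — 4 equivalence classes.
The equivalence class containing 9 is {6,7,9}, of size 3.

3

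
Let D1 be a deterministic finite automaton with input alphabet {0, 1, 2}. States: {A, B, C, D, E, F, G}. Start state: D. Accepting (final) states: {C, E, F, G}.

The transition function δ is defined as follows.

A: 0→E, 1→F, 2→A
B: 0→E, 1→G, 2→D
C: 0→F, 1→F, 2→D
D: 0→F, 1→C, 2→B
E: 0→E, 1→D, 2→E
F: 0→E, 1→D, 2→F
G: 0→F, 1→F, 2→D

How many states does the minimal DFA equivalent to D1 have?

3

First remove the unreachable states {A}; 6 states remain.
Start with accepting vs non-accepting: {C,E,F,G} | {B,D}.
On input 1, block {C,E,F,G} splits into {C,G} and {E,F}.
Stable partition: {C,G} | {B,D} | {E,F} — 3 equivalence classes.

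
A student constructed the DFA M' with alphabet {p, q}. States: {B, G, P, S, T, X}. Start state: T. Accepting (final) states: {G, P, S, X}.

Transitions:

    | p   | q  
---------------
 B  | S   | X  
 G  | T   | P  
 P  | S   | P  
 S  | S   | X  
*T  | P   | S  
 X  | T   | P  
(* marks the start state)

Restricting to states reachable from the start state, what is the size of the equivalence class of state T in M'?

Reachable states from the start: {P,S,T,X}. Unreachable: {B,G} — drop them.
Initial partition by acceptance: {P,S,X} | {T}.
On input p, block {P,S,X} splits into {P,S} and {X}.
On input q, block {P,S} splits into {P} and {S}.
No further refinement is possible. Final partition (4 blocks): {P} | {T} | {X} | {S}.
The equivalence class containing T is {T}, of size 1.

1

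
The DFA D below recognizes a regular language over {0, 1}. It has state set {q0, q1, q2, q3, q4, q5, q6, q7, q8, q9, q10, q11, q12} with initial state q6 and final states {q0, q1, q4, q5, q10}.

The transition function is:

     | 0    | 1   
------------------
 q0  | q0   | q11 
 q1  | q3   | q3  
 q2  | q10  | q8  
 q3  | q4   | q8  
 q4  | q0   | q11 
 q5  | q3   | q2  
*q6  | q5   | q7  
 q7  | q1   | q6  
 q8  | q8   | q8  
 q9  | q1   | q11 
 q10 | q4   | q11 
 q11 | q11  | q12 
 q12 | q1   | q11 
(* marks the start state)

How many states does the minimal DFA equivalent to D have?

Reachable states from the start: {q0,q1,q2,q3,q4,q5,q6,q7,q8,q10,q11,q12}. Unreachable: {q9} — drop them.
Initial partition by acceptance: {q0,q1,q4,q5,q10} | {q2,q3,q6,q7,q8,q11,q12}.
On input 0, block {q0,q1,q4,q5,q10} splits into {q0,q4,q10} and {q1,q5}.
On input 0, block {q2,q3,q6,q7,q8,q11,q12} splits into {q6,q7,q12} and {q2,q3} and {q8,q11}.
On input 1, block {q6,q7,q12} splits into {q6,q7} and {q12}.
On input 1, block {q8,q11} splits into {q8} and {q11}.
Stable partition: {q0,q4,q10} | {q6,q7} | {q1,q5} | {q2,q3} | {q8} | {q12} | {q11} — 7 equivalence classes.

7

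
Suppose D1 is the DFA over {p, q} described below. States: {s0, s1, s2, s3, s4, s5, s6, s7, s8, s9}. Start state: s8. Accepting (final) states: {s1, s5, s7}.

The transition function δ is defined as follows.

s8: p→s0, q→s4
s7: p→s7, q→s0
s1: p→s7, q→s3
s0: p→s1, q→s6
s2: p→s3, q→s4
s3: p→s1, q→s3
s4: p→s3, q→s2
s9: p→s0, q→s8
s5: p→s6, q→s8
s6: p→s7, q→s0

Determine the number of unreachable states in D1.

2

Starting at s8 and following transitions, the reachable set is {s0, s1, s2, s3, s4, s6, s7, s8}. That leaves s5, s9 unreachable — 2 in total.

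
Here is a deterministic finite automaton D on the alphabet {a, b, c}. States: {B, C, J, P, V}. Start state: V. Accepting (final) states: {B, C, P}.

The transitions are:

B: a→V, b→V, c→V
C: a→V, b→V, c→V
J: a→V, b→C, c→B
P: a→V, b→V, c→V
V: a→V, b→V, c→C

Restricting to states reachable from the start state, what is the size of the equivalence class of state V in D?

First remove the unreachable states {B,J,P}; 2 states remain.
Start with accepting vs non-accepting: {C} | {V}.
The partition is now stable with 2 blocks: {C} | {V}.
The equivalence class containing V is {V}, of size 1.

1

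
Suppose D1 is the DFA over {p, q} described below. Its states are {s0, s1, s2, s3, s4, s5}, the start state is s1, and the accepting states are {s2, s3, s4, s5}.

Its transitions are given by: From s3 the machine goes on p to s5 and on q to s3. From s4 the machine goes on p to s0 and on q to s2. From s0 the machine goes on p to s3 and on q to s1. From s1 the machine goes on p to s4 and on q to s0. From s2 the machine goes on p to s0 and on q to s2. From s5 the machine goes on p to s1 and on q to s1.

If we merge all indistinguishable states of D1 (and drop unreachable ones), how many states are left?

Every state is reachable, so we keep all 6.
Start with accepting vs non-accepting: {s2,s3,s4,s5} | {s0,s1}.
Split {s2,s3,s4,s5} by δ(·,p) → {s2,s4,s5} and {s3}.
Refine {s2,s4,s5} on symbol q: members go to different blocks, giving {s2,s4} and {s5}.
On input p, block {s0,s1} splits into {s0} and {s1}.
No further refinement is possible. Final partition (5 blocks): {s2,s4} | {s0} | {s3} | {s5} | {s1}.

5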